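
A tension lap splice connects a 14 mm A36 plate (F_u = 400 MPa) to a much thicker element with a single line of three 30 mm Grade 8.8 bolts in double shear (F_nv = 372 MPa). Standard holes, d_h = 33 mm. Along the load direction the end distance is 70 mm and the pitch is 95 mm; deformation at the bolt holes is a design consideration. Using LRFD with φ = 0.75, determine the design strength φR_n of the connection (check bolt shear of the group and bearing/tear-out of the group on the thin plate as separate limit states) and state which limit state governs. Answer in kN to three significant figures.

874 kN (bearing governs)

Bolt shear: A_b = π·30²/4 = 706.9 mm²; R_n = 372 × 706.9 × 3 × 2 / 1000 = 1578 kN → 0.75 × 1578 = 1180 kN.
Bearing (1.2 l_c t F_u ≤ 2.4 d t F_u): upper limit = 2.4·30·14·400 / 1000 = 403.2 kN.
  Edge l_c = 70 − 33/2 = 53.5 → r_n = 359.5 kN; interior l_c = 95 − 33 = 62 → r_n = 403.2 kN.
  R_n,bearing = 1·359.5 + 2·403.2 = 1166 kN → 0.75 × 1166 = 874 kN.
Bearing governs: 874 kN.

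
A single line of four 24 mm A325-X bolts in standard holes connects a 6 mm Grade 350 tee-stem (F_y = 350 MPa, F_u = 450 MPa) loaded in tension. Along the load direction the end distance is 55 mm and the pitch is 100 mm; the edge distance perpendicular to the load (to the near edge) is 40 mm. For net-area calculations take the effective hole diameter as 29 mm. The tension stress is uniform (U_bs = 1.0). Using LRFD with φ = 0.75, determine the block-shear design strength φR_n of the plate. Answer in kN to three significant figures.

360 kN

Shear plane L_v = 55 + 3·100 = 355 mm; A_gv = 355 × 6 = 2130 mm².
A_nv = (355 − 3.5·29) × 6 = 1521 mm².
A_nt = (40 − 0.5·29) × 6 = 153 mm².
0.6 F_u A_nv = 410.7 kN; 0.6 F_y A_gv = 447.3 kN → shear rupture governs the shear term.
R_n = 410.7 + 1.0 × 450 × 153 / 1000 = 479.5 kN.
Design strength φR_n = 0.75 × 479.5 = 360 kN.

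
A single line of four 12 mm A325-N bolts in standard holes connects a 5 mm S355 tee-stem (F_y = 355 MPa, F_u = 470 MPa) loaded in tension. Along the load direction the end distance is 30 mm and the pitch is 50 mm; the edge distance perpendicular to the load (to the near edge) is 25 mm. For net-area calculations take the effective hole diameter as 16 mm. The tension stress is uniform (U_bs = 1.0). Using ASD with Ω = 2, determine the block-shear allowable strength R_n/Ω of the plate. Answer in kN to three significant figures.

107 kN

Shear plane L_v = 30 + 3·50 = 180 mm; A_gv = 180 × 5 = 900 mm².
A_nv = (180 − 3.5·16) × 5 = 620 mm².
A_nt = (25 − 0.5·16) × 5 = 85 mm².
0.6 F_u A_nv = 174.8 kN; 0.6 F_y A_gv = 191.7 kN → shear rupture governs the shear term.
R_n = 174.8 + 1.0 × 470 × 85 / 1000 = 214.8 kN.
Allowable strength R_n/Ω = 214.8 / 2 = 107 kN.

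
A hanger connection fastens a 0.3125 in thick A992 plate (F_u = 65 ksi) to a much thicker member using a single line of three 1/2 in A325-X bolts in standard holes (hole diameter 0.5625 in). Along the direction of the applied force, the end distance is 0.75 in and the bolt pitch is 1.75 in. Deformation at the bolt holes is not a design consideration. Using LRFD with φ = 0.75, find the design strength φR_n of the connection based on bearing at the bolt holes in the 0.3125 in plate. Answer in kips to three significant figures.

Per bolt r_n = 1.5 l_c t F_u ≤ 3.0 d t F_u; upper limit = 3.0 × 0.5 × 0.3125 × 65 = 30.47 kips.
Edge bolt: l_c = 0.75 − 0.5625/2 = 0.4688 in → 1.5 × 0.4688 × 0.3125 × 65 = 14.28 → r_n = 14.28 kips.
Interior bolts: l_c = 1.75 − 0.5625 = 1.188 in → 1.5 × 1.188 × 0.3125 × 65 = 36.18 → r_n = 30.47 kips.
R_n = 1 × 14.28 + 2 × 30.47 = 75.22 kips.
Design strength φR_n = 0.75 × 75.22 = 56.4 kips.

56.4 kips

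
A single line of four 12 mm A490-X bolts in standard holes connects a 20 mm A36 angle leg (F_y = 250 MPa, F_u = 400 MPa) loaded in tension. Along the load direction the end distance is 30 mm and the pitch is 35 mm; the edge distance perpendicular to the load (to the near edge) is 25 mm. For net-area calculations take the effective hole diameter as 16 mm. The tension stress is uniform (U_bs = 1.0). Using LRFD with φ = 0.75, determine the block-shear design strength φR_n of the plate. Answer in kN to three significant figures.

386 kN

Shear plane L_v = 30 + 3·35 = 135 mm; A_gv = 135 × 20 = 2700 mm².
A_nv = (135 − 3.5·16) × 20 = 1580 mm².
A_nt = (25 − 0.5·16) × 20 = 340 mm².
0.6 F_u A_nv = 379.2 kN; 0.6 F_y A_gv = 405 kN → shear rupture governs the shear term.
R_n = 379.2 + 1.0 × 400 × 340 / 1000 = 515.2 kN.
Design strength φR_n = 0.75 × 515.2 = 386 kN.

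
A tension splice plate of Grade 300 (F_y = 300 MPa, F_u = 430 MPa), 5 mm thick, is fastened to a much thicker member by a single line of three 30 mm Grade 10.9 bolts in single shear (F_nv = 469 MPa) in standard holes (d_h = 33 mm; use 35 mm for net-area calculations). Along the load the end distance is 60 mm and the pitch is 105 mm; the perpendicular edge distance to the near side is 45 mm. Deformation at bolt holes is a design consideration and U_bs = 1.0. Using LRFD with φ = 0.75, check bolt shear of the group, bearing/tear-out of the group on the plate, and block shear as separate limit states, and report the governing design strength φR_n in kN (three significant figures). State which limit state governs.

221 kN (block shear governs)

Bolt shear: A_b = π·30²/4 = 706.9 mm²; R_n = 469 × 706.9 × 3 × 1 / 1000 = 994.5 kN → 0.75 × 994.5 = 746 kN.
Bearing: edge l_c = 43.5, r_n = 112.2 kN; interior l_c = 72, r_n = 154.8 kN; R_n = 112.2 + 2·154.8 = 421.8 kN → 316 kN.
Block shear: A_gv = 1350, A_nv = 912.5, A_nt = 137.5 mm²; R_n = min(0.6F_uA_nv, 0.6F_yA_gv) + U_bs·F_u·A_nt = 294.6 kN → 221 kN.
Block shear governs: 221 kN.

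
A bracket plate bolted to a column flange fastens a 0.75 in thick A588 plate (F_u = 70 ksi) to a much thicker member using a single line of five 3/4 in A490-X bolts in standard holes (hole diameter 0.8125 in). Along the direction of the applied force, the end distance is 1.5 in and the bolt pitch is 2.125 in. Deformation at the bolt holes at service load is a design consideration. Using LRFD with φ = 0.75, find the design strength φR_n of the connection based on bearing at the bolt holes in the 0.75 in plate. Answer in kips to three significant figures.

300 kips

Per bolt r_n = 1.2 l_c t F_u ≤ 2.4 d t F_u; upper limit = 2.4 × 0.75 × 0.75 × 70 = 94.5 kips.
Edge bolt: l_c = 1.5 − 0.8125/2 = 1.094 in → 1.2 × 1.094 × 0.75 × 70 = 68.91 → r_n = 68.91 kips.
Interior bolts: l_c = 2.125 − 0.8125 = 1.312 in → 1.2 × 1.312 × 0.75 × 70 = 82.69 → r_n = 82.69 kips.
R_n = 1 × 68.91 + 4 × 82.69 = 399.7 kips.
Design strength φR_n = 0.75 × 399.7 = 300 kips.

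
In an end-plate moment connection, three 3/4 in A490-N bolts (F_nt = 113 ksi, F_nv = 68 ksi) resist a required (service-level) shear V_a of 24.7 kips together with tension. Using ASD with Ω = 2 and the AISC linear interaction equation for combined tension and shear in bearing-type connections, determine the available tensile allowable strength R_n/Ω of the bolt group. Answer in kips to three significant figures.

56.3 kips

A_b = π·0.75²/4 = 0.4418 in²; f_rv = 24.7 / (3 × 0.4418) = 18.64 ksi.
F'_nt = 1.3 F_nt − (Ω F_nt / F_nv) f_rv = 1.3·113 − (2·113/68)·18.64 = 84.96 ksi, capped at F_nt → F'_nt = 84.96 ksi.
R_n = F'_nt · A_b · n = 84.96 × 0.4418 × 3 = 112.6 kips.
Allowable strength R_n/Ω = 112.6 / 2 = 56.3 kips.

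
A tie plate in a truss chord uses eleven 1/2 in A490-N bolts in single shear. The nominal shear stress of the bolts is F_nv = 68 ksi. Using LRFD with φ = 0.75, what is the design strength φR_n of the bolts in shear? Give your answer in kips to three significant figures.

A_b = π × 0.5² / 4 = 0.1963 in².
R_n = F_nv · A_b · n · n_s = 68 × 0.1963 × 11 × 1 = 146.9 kips.
Design strength φR_n = 0.75 × 146.9 = 110 kips.

110 kips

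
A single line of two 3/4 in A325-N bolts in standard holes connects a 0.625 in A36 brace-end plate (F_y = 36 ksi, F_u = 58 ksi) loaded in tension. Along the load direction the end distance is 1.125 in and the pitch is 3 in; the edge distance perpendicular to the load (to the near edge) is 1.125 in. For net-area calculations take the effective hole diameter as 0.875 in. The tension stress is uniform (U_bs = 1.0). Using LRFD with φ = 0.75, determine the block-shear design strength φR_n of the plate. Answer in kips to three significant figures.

60.5 kips

Shear plane L_v = 1.125 + 1·3 = 4.125 in; A_gv = 4.125 × 0.625 = 2.578 in².
A_nv = (4.125 − 1.5·0.875) × 0.625 = 1.758 in².
A_nt = (1.125 − 0.5·0.875) × 0.625 = 0.4297 in².
0.6 F_u A_nv = 61.17 kips; 0.6 F_y A_gv = 55.69 kips → shear yielding governs the shear term.
R_n = 55.69 + 1.0 × 58 × 0.4297 = 80.61 kips.
Design strength φR_n = 0.75 × 80.61 = 60.5 kips.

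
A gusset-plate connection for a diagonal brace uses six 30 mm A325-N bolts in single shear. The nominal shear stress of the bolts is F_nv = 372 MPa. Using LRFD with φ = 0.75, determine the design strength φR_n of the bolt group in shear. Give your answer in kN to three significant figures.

A_b = π × 30² / 4 = 706.9 mm².
R_n = F_nv · A_b · n · n_s = 372 × 706.9 × 6 × 1 / 1000 = 1578 kN.
Design strength φR_n = 0.75 × 1578 = 1180 kN.

1180 kN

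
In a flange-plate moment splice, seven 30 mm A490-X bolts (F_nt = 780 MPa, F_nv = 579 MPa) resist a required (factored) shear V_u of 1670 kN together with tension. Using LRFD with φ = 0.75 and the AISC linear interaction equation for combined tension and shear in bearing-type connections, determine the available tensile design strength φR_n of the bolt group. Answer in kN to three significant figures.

1510 kN

A_b = π·30²/4 = 706.9 mm²; f_rv = 1670 × 1000 / (7 × 706.9) = 337.5 MPa.
F'_nt = 1.3 F_nt − (F_nt / φF_nv) f_rv = 1.3·780 − (780/(0.75·579))·337.5 = 407.8 MPa, capped at F_nt → F'_nt = 407.8 MPa.
R_n = F'_nt · A_b · n = 407.8 × 706.9 × 7 / 1000 = 2018 kN.
Design strength φR_n = 0.75 × 2018 = 1510 kN.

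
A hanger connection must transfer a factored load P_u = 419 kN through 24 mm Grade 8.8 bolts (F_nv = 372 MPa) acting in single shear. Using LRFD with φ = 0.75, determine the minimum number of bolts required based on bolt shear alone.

A_b = π·24²/4 = 452.4 mm².
Per-bolt design strength φR_n = 0.75 × 372 × 452.4 × 1 / 1000 = 126.2 kN.
n ≥ 419 / 126.2 = 3.32 → use 4 bolts.

4 bolts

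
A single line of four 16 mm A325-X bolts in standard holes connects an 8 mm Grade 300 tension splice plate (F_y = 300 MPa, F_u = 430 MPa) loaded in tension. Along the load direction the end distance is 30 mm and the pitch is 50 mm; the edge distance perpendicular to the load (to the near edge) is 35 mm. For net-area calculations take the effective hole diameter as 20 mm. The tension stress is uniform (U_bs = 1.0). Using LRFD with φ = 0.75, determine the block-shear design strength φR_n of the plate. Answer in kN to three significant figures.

Shear plane L_v = 30 + 3·50 = 180 mm; A_gv = 180 × 8 = 1440 mm².
A_nv = (180 − 3.5·20) × 8 = 880 mm².
A_nt = (35 − 0.5·20) × 8 = 200 mm².
0.6 F_u A_nv = 227 kN; 0.6 F_y A_gv = 259.2 kN → shear rupture governs the shear term.
R_n = 227 + 1.0 × 430 × 200 / 1000 = 313 kN.
Design strength φR_n = 0.75 × 313 = 235 kN.

235 kN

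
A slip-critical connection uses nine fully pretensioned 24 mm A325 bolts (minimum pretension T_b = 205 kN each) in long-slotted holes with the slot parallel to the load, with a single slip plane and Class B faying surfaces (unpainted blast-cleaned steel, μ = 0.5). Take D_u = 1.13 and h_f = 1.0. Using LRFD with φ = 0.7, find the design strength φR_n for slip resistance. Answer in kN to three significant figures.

730 kN

R_n = μ · D_u · h_f · T_b · n_s · n_b = 0.5 × 1.13 × 1.0 × 205 × 1 × 9 = 1042 kN.
Design strength φR_n = 0.7 × 1042 = 730 kN.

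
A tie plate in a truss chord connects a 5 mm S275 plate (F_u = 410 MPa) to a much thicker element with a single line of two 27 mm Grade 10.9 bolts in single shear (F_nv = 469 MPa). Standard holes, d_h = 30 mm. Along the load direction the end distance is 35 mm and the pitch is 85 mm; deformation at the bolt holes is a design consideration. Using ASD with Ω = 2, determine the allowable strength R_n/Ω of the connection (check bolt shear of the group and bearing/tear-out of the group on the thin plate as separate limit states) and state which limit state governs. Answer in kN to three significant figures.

91 kN (bearing governs)

Bolt shear: A_b = π·27²/4 = 572.6 mm²; R_n = 469 × 572.6 × 2 × 1 / 1000 = 537.1 kN → 537.1 / 2 = 269 kN.
Bearing (1.2 l_c t F_u ≤ 2.4 d t F_u): upper limit = 2.4·27·5·410 / 1000 = 132.8 kN.
  Edge l_c = 35 − 30/2 = 20 → r_n = 49.2 kN; interior l_c = 85 − 30 = 55 → r_n = 132.8 kN.
  R_n,bearing = 1·49.2 + 1·132.8 = 182 kN → 182 / 2 = 91 kN.
Bearing governs: 91 kN.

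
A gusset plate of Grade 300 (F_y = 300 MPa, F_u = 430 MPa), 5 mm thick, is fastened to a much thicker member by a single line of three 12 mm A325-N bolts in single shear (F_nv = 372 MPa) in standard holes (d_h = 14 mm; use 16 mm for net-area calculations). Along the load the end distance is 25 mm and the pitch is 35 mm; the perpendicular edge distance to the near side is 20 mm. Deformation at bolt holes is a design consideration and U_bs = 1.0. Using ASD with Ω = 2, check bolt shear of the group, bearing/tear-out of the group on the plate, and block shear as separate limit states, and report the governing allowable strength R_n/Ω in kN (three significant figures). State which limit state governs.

Bolt shear: A_b = π·12²/4 = 113.1 mm²; R_n = 372 × 113.1 × 3 × 1 / 1000 = 126.2 kN → 126.2 / 2 = 63.1 kN.
Bearing: edge l_c = 18, r_n = 46.44 kN; interior l_c = 21, r_n = 54.18 kN; R_n = 46.44 + 2·54.18 = 154.8 kN → 77.4 kN.
Block shear: A_gv = 475, A_nv = 275, A_nt = 60 mm²; R_n = min(0.6F_uA_nv, 0.6F_yA_gv) + U_bs·F_u·A_nt = 96.75 kN → 48.4 kN.
Block shear governs: 48.4 kN.

48.4 kN (block shear governs)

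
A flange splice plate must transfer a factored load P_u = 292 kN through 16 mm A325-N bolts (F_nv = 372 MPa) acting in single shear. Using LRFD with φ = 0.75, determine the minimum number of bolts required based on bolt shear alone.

A_b = π·16²/4 = 201.1 mm².
Per-bolt design strength φR_n = 0.75 × 372 × 201.1 × 1 / 1000 = 56.1 kN.
n ≥ 292 / 56.1 = 5.205 → use 6 bolts.

6 bolts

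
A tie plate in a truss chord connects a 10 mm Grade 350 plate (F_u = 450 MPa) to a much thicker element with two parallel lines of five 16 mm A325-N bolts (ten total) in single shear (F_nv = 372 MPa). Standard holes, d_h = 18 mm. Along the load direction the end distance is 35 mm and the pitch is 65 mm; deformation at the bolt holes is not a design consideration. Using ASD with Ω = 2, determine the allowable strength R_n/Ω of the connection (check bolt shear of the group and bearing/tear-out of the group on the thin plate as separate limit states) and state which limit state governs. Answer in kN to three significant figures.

Bolt shear: A_b = π·16²/4 = 201.1 mm²; R_n = 372 × 201.1 × 10 × 1 / 1000 = 748 kN → 748 / 2 = 374 kN.
Bearing (1.5 l_c t F_u ≤ 3.0 d t F_u): upper limit = 3.0·16·10·450 / 1000 = 216 kN.
  Edge l_c = 35 − 18/2 = 26 → r_n = 175.5 kN; interior l_c = 65 − 18 = 47 → r_n = 216 kN.
  R_n,bearing = 2·175.5 + 8·216 = 2079 kN → 2079 / 2 = 1040 kN.
Bolt shear governs: 374 kN.

374 kN (bolt shear governs)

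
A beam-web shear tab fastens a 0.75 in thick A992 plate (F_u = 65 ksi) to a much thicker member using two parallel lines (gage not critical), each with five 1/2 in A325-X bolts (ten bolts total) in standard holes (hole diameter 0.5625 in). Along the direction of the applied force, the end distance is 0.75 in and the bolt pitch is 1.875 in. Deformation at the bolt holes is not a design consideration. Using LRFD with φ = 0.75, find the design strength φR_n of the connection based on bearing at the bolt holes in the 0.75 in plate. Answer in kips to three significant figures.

Per bolt r_n = 1.5 l_c t F_u ≤ 3.0 d t F_u; upper limit = 3.0 × 0.5 × 0.75 × 65 = 73.12 kips.
Edge bolt: l_c = 0.75 − 0.5625/2 = 0.4688 in → 1.5 × 0.4688 × 0.75 × 65 = 34.28 → r_n = 34.28 kips.
Interior bolts: l_c = 1.875 − 0.5625 = 1.312 in → 1.5 × 1.312 × 0.75 × 65 = 95.98 → r_n = 73.12 kips.
R_n = 2 × 34.28 + 8 × 73.12 = 653.6 kips.
Design strength φR_n = 0.75 × 653.6 = 490 kips.

490 kips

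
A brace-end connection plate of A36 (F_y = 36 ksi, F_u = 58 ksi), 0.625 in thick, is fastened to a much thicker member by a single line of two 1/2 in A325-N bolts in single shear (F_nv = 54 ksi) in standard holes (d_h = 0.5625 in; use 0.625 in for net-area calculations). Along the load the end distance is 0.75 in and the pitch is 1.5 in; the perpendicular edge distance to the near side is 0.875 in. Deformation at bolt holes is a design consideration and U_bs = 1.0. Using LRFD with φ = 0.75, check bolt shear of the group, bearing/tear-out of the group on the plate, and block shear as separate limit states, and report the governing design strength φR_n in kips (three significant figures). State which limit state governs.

Bolt shear: A_b = π·0.5²/4 = 0.1963 in²; R_n = 54 × 0.1963 × 2 × 1 = 21.21 kips → 0.75 × 21.21 = 15.9 kips.
Bearing: edge l_c = 0.4688, r_n = 20.39 kips; interior l_c = 0.9375, r_n = 40.78 kips; R_n = 20.39 + 1·40.78 = 61.17 kips → 45.9 kips.
Block shear: A_gv = 1.406, A_nv = 0.8203, A_nt = 0.3516 in²; R_n = min(0.6F_uA_nv, 0.6F_yA_gv) + U_bs·F_u·A_nt = 48.94 kips → 36.7 kips.
Bolt shear governs: 15.9 kips.

15.9 kips (bolt shear governs)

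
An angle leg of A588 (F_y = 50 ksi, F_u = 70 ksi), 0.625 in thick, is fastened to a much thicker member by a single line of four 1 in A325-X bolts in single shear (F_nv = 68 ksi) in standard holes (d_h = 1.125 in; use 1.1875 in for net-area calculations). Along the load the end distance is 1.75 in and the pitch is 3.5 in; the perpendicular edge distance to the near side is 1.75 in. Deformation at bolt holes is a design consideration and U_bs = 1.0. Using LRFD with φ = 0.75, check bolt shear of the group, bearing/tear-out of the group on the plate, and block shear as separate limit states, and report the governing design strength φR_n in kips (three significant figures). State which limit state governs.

Bolt shear: A_b = π·1²/4 = 0.7854 in²; R_n = 68 × 0.7854 × 4 × 1 = 213.6 kips → 0.75 × 213.6 = 160 kips.
Bearing: edge l_c = 1.188, r_n = 62.34 kips; interior l_c = 2.375, r_n = 105 kips; R_n = 62.34 + 3·105 = 377.3 kips → 283 kips.
Block shear: A_gv = 7.656, A_nv = 5.059, A_nt = 0.7227 in²; R_n = min(0.6F_uA_nv, 0.6F_yA_gv) + U_bs·F_u·A_nt = 263 kips → 197 kips.
Bolt shear governs: 160 kips.

160 kips (bolt shear governs)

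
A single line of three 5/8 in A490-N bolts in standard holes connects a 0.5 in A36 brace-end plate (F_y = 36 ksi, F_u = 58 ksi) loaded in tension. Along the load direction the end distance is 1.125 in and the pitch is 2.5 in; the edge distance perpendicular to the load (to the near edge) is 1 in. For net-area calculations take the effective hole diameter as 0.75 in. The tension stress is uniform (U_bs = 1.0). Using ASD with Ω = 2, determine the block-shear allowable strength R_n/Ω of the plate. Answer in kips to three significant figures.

42.1 kips

Shear plane L_v = 1.125 + 2·2.5 = 6.125 in; A_gv = 6.125 × 0.5 = 3.062 in².
A_nv = (6.125 − 2.5·0.75) × 0.5 = 2.125 in².
A_nt = (1 − 0.5·0.75) × 0.5 = 0.3125 in².
0.6 F_u A_nv = 73.95 kips; 0.6 F_y A_gv = 66.15 kips → shear yielding governs the shear term.
R_n = 66.15 + 1.0 × 58 × 0.3125 = 84.27 kips.
Allowable strength R_n/Ω = 84.27 / 2 = 42.1 kips.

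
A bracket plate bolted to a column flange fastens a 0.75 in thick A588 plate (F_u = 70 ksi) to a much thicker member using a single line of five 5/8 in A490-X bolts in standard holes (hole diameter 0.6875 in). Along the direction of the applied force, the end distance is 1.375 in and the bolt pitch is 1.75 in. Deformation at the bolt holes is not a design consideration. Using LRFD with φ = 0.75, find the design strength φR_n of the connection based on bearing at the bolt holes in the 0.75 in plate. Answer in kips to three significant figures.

Per bolt r_n = 1.5 l_c t F_u ≤ 3.0 d t F_u; upper limit = 3.0 × 0.625 × 0.75 × 70 = 98.44 kips.
Edge bolt: l_c = 1.375 − 0.6875/2 = 1.031 in → 1.5 × 1.031 × 0.75 × 70 = 81.21 → r_n = 81.21 kips.
Interior bolts: l_c = 1.75 − 0.6875 = 1.062 in → 1.5 × 1.062 × 0.75 × 70 = 83.67 → r_n = 83.67 kips.
R_n = 1 × 81.21 + 4 × 83.67 = 415.9 kips.
Design strength φR_n = 0.75 × 415.9 = 312 kips.

312 kips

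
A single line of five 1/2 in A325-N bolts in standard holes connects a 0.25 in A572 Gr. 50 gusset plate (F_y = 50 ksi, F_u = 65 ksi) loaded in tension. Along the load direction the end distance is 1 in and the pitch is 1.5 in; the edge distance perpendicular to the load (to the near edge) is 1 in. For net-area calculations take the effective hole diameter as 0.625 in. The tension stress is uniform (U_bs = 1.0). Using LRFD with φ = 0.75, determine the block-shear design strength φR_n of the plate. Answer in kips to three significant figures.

39 kips

Shear plane L_v = 1 + 4·1.5 = 7 in; A_gv = 7 × 0.25 = 1.75 in².
A_nv = (7 − 4.5·0.625) × 0.25 = 1.047 in².
A_nt = (1 − 0.5·0.625) × 0.25 = 0.1719 in².
0.6 F_u A_nv = 40.83 kips; 0.6 F_y A_gv = 52.5 kips → shear rupture governs the shear term.
R_n = 40.83 + 1.0 × 65 × 0.1719 = 52 kips.
Design strength φR_n = 0.75 × 52 = 39 kips.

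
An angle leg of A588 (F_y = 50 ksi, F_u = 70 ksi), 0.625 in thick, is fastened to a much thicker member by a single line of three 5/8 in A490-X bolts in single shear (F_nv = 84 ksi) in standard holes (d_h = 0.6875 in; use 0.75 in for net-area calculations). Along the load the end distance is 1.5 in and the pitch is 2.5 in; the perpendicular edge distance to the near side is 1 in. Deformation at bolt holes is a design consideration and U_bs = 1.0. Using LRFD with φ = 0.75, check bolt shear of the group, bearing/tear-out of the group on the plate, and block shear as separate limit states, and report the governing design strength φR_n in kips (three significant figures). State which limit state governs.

58 kips (bolt shear governs)

Bolt shear: A_b = π·0.625²/4 = 0.3068 in²; R_n = 84 × 0.3068 × 3 × 1 = 77.31 kips → 0.75 × 77.31 = 58 kips.
Bearing: edge l_c = 1.156, r_n = 60.7 kips; interior l_c = 1.812, r_n = 65.62 kips; R_n = 60.7 + 2·65.62 = 192 kips → 144 kips.
Block shear: A_gv = 4.062, A_nv = 2.891, A_nt = 0.3906 in²; R_n = min(0.6F_uA_nv, 0.6F_yA_gv) + U_bs·F_u·A_nt = 148.8 kips → 112 kips.
Bolt shear governs: 58 kips.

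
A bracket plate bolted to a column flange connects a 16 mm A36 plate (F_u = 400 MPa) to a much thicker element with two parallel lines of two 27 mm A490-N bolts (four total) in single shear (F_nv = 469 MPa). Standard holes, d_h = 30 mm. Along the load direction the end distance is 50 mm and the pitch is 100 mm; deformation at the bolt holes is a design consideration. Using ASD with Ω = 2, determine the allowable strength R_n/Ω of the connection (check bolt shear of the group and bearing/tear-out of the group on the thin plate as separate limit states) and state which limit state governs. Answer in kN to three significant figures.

Bolt shear: A_b = π·27²/4 = 572.6 mm²; R_n = 469 × 572.6 × 4 × 1 / 1000 = 1074 kN → 1074 / 2 = 537 kN.
Bearing (1.2 l_c t F_u ≤ 2.4 d t F_u): upper limit = 2.4·27·16·400 / 1000 = 414.7 kN.
  Edge l_c = 50 − 30/2 = 35 → r_n = 268.8 kN; interior l_c = 100 − 30 = 70 → r_n = 414.7 kN.
  R_n,bearing = 2·268.8 + 2·414.7 = 1367 kN → 1367 / 2 = 684 kN.
Bolt shear governs: 537 kN.

537 kN (bolt shear governs)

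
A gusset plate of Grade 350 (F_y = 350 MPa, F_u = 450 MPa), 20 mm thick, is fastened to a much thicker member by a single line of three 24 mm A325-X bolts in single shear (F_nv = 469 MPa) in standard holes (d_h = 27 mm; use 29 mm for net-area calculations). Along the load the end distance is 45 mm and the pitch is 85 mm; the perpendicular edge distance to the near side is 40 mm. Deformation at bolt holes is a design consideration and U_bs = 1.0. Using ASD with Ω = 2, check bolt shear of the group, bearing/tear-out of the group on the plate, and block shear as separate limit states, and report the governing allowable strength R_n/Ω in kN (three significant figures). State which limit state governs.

Bolt shear: A_b = π·24²/4 = 452.4 mm²; R_n = 469 × 452.4 × 3 × 1 / 1000 = 636.5 kN → 636.5 / 2 = 318 kN.
Bearing: edge l_c = 31.5, r_n = 340.2 kN; interior l_c = 58, r_n = 518.4 kN; R_n = 340.2 + 2·518.4 = 1377 kN → 688 kN.
Block shear: A_gv = 4300, A_nv = 2850, A_nt = 510 mm²; R_n = min(0.6F_uA_nv, 0.6F_yA_gv) + U_bs·F_u·A_nt = 999 kN → 500 kN.
Bolt shear governs: 318 kN.

318 kN (bolt shear governs)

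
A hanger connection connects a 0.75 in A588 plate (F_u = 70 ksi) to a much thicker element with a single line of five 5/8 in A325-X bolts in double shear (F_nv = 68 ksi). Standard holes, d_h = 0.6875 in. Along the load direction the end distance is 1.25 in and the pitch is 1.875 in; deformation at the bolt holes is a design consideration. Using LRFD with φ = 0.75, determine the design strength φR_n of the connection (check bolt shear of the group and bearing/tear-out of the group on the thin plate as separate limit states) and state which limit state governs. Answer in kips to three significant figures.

156 kips (bolt shear governs)

Bolt shear: A_b = π·0.625²/4 = 0.3068 in²; R_n = 68 × 0.3068 × 5 × 2 = 208.6 kips → 0.75 × 208.6 = 156 kips.
Bearing (1.2 l_c t F_u ≤ 2.4 d t F_u): upper limit = 2.4·0.625·0.75·70 = 78.75 kips.
  Edge l_c = 1.25 − 0.6875/2 = 0.9062 → r_n = 57.09 kips; interior l_c = 1.875 − 0.6875 = 1.188 → r_n = 74.81 kips.
  R_n,bearing = 1·57.09 + 4·74.81 = 356.3 kips → 0.75 × 356.3 = 267 kips.
Bolt shear governs: 156 kips.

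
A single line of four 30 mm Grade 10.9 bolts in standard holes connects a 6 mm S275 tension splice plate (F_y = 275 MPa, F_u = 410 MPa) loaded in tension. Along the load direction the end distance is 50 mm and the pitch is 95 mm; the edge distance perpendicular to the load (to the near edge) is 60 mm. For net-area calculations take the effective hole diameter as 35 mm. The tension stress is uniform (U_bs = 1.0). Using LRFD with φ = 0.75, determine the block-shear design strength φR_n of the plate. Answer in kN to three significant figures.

Shear plane L_v = 50 + 3·95 = 335 mm; A_gv = 335 × 6 = 2010 mm².
A_nv = (335 − 3.5·35) × 6 = 1275 mm².
A_nt = (60 − 0.5·35) × 6 = 255 mm².
0.6 F_u A_nv = 313.7 kN; 0.6 F_y A_gv = 331.7 kN → shear rupture governs the shear term.
R_n = 313.7 + 1.0 × 410 × 255 / 1000 = 418.2 kN.
Design strength φR_n = 0.75 × 418.2 = 314 kN.

314 kN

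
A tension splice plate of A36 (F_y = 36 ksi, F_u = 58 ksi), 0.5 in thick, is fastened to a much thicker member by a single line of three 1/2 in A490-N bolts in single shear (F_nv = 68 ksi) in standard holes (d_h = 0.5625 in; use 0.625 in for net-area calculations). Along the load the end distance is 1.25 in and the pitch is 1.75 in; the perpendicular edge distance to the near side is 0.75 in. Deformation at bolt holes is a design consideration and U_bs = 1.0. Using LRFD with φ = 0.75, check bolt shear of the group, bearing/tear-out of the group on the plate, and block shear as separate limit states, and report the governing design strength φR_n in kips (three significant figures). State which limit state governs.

30 kips (bolt shear governs)

Bolt shear: A_b = π·0.5²/4 = 0.1963 in²; R_n = 68 × 0.1963 × 3 × 1 = 40.06 kips → 0.75 × 40.06 = 30 kips.
Bearing: edge l_c = 0.9688, r_n = 33.71 kips; interior l_c = 1.188, r_n = 34.8 kips; R_n = 33.71 + 2·34.8 = 103.3 kips → 77.5 kips.
Block shear: A_gv = 2.375, A_nv = 1.594, A_nt = 0.2188 in²; R_n = min(0.6F_uA_nv, 0.6F_yA_gv) + U_bs·F_u·A_nt = 63.99 kips → 48 kips.
Bolt shear governs: 30 kips.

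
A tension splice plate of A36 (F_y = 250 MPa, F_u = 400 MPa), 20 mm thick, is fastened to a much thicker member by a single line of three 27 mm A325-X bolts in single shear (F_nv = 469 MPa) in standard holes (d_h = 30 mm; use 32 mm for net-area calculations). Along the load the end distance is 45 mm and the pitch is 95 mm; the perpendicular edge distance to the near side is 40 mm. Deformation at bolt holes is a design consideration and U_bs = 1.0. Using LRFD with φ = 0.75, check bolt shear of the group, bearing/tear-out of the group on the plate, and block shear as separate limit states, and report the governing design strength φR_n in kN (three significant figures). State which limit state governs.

Bolt shear: A_b = π·27²/4 = 572.6 mm²; R_n = 469 × 572.6 × 3 × 1 / 1000 = 805.6 kN → 0.75 × 805.6 = 604 kN.
Bearing: edge l_c = 30, r_n = 288 kN; interior l_c = 65, r_n = 518.4 kN; R_n = 288 + 2·518.4 = 1325 kN → 994 kN.
Block shear: A_gv = 4700, A_nv = 3100, A_nt = 480 mm²; R_n = min(0.6F_uA_nv, 0.6F_yA_gv) + U_bs·F_u·A_nt = 897 kN → 673 kN.
Bolt shear governs: 604 kN.

604 kN (bolt shear governs)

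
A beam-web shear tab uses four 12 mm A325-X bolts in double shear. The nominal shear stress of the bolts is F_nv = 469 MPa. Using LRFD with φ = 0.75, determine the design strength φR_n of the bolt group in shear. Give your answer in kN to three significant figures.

318 kN

A_b = π × 12² / 4 = 113.1 mm².
R_n = F_nv · A_b · n · n_s = 469 × 113.1 × 4 × 2 / 1000 = 424.3 kN.
Design strength φR_n = 0.75 × 424.3 = 318 kN.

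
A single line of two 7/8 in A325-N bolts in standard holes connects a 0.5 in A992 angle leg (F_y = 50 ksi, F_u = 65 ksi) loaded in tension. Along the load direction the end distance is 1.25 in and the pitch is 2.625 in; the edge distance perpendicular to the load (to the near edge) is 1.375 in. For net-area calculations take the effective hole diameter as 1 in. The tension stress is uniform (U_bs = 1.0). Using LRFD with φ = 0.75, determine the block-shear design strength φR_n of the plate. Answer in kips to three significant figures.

56.1 kips

Shear plane L_v = 1.25 + 1·2.625 = 3.875 in; A_gv = 3.875 × 0.5 = 1.938 in².
A_nv = (3.875 − 1.5·1) × 0.5 = 1.188 in².
A_nt = (1.375 − 0.5·1) × 0.5 = 0.4375 in².
0.6 F_u A_nv = 46.31 kips; 0.6 F_y A_gv = 58.12 kips → shear rupture governs the shear term.
R_n = 46.31 + 1.0 × 65 × 0.4375 = 74.75 kips.
Design strength φR_n = 0.75 × 74.75 = 56.1 kips.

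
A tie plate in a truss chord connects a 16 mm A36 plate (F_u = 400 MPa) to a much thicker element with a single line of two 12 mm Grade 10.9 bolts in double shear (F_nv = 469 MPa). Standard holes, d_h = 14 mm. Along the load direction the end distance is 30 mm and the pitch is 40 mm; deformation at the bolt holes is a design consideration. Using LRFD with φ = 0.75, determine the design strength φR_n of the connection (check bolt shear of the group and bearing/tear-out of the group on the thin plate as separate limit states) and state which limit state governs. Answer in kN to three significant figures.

Bolt shear: A_b = π·12²/4 = 113.1 mm²; R_n = 469 × 113.1 × 2 × 2 / 1000 = 212.2 kN → 0.75 × 212.2 = 159 kN.
Bearing (1.2 l_c t F_u ≤ 2.4 d t F_u): upper limit = 2.4·12·16·400 / 1000 = 184.3 kN.
  Edge l_c = 30 − 14/2 = 23 → r_n = 176.6 kN; interior l_c = 40 − 14 = 26 → r_n = 184.3 kN.
  R_n,bearing = 1·176.6 + 1·184.3 = 361 kN → 0.75 × 361 = 271 kN.
Bolt shear governs: 159 kN.

159 kN (bolt shear governs)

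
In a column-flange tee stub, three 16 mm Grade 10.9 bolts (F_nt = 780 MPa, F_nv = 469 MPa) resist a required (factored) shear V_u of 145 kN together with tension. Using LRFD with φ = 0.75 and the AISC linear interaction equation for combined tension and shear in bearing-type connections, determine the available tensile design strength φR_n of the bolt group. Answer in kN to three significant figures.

218 kN

A_b = π·16²/4 = 201.1 mm²; f_rv = 145 × 1000 / (3 × 201.1) = 240.4 MPa.
F'_nt = 1.3 F_nt − (F_nt / φF_nv) f_rv = 1.3·780 − (780/(0.75·469))·240.4 = 480.9 MPa, capped at F_nt → F'_nt = 480.9 MPa.
R_n = F'_nt · A_b · n = 480.9 × 201.1 × 3 / 1000 = 290.1 kN.
Design strength φR_n = 0.75 × 290.1 = 218 kN.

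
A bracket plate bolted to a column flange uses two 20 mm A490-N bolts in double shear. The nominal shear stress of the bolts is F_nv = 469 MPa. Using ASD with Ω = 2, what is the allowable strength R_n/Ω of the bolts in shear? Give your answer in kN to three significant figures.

295 kN

A_b = π × 20² / 4 = 314.2 mm².
R_n = F_nv · A_b · n · n_s = 469 × 314.2 × 2 × 2 / 1000 = 589.4 kN.
Allowable strength R_n/Ω = 589.4 / 2 = 295 kN.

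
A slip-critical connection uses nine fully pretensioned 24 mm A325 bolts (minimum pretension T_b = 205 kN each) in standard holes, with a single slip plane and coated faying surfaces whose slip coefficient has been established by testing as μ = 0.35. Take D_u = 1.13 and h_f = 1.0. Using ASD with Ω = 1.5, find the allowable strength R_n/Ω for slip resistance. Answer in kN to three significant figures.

R_n = μ · D_u · h_f · T_b · n_s · n_b = 0.35 × 1.13 × 1.0 × 205 × 1 × 9 = 729.7 kN.
Allowable strength R_n/Ω = 729.7 / 1.5 = 486 kN.

486 kN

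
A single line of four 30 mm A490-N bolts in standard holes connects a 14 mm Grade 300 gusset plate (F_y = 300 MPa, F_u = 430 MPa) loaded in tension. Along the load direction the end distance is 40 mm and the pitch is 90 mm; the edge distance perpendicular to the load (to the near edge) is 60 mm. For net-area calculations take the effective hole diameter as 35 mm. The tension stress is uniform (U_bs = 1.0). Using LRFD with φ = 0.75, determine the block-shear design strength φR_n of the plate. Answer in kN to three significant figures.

700 kN

Shear plane L_v = 40 + 3·90 = 310 mm; A_gv = 310 × 14 = 4340 mm².
A_nv = (310 − 3.5·35) × 14 = 2625 mm².
A_nt = (60 − 0.5·35) × 14 = 595 mm².
0.6 F_u A_nv = 677.2 kN; 0.6 F_y A_gv = 781.2 kN → shear rupture governs the shear term.
R_n = 677.2 + 1.0 × 430 × 595 / 1000 = 933.1 kN.
Design strength φR_n = 0.75 × 933.1 = 700 kN.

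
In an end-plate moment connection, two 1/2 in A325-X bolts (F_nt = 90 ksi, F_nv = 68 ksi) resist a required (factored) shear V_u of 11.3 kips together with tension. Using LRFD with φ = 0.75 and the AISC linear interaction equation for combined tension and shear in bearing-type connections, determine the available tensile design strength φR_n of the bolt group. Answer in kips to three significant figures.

A_b = π·0.5²/4 = 0.1963 in²; f_rv = 11.3 / (2 × 0.1963) = 28.78 ksi.
F'_nt = 1.3 F_nt − (F_nt / φF_nv) f_rv = 1.3·90 − (90/(0.75·68))·28.78 = 66.22 ksi, capped at F_nt → F'_nt = 66.22 ksi.
R_n = F'_nt · A_b · n = 66.22 × 0.1963 × 2 = 26 kips.
Design strength φR_n = 0.75 × 26 = 19.5 kips.

19.5 kips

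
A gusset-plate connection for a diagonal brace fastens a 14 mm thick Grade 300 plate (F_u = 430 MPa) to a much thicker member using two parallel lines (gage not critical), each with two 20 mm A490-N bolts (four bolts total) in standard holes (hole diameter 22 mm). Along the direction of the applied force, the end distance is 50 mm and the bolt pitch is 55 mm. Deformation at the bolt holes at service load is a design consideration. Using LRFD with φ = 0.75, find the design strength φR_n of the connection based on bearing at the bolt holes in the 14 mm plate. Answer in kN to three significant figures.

780 kN

Per bolt r_n = 1.2 l_c t F_u ≤ 2.4 d t F_u; upper limit = 2.4 × 20 × 14 × 430 / 1000 = 289 kN.
Edge bolt: l_c = 50 − 22/2 = 39 mm → 1.2 × 39 × 14 × 430 / 1000 = 281.7 → r_n = 281.7 kN.
Interior bolts: l_c = 55 − 22 = 33 mm → 1.2 × 33 × 14 × 430 / 1000 = 238.4 → r_n = 238.4 kN.
R_n = 2 × 281.7 + 2 × 238.4 = 1040 kN.
Design strength φR_n = 0.75 × 1040 = 780 kN.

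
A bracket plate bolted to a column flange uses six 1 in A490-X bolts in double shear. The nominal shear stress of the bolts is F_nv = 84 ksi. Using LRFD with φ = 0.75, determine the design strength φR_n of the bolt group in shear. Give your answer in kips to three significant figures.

594 kips

A_b = π × 1² / 4 = 0.7854 in².
R_n = F_nv · A_b · n · n_s = 84 × 0.7854 × 6 × 2 = 791.7 kips.
Design strength φR_n = 0.75 × 791.7 = 594 kips.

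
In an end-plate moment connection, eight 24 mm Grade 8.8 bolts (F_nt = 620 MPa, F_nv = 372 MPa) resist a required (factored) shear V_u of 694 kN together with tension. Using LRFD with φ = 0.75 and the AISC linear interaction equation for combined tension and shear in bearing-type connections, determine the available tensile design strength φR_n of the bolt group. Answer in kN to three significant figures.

A_b = π·24²/4 = 452.4 mm²; f_rv = 694 × 1000 / (8 × 452.4) = 191.8 MPa.
F'_nt = 1.3 F_nt − (F_nt / φF_nv) f_rv = 1.3·620 − (620/(0.75·372))·191.8 = 379.9 MPa, capped at F_nt → F'_nt = 379.9 MPa.
R_n = F'_nt · A_b · n = 379.9 × 452.4 × 8 / 1000 = 1375 kN.
Design strength φR_n = 0.75 × 1375 = 1030 kN.

1030 kN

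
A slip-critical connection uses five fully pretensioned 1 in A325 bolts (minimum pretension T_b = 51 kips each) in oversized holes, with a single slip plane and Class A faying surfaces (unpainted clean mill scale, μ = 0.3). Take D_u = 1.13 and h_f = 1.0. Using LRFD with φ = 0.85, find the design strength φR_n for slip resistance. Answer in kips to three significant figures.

R_n = μ · D_u · h_f · T_b · n_s · n_b = 0.3 × 1.13 × 1.0 × 51 × 1 × 5 = 86.44 kips.
Design strength φR_n = 0.85 × 86.44 = 73.5 kips.

73.5 kips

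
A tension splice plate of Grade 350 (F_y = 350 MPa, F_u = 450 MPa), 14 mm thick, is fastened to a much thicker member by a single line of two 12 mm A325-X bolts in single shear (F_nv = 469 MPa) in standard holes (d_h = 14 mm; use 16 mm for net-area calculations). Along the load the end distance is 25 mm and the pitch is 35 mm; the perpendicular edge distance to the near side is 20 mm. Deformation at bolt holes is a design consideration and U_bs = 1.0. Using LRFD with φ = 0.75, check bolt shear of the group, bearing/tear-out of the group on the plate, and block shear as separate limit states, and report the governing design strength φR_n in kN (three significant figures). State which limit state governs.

Bolt shear: A_b = π·12²/4 = 113.1 mm²; R_n = 469 × 113.1 × 2 × 1 / 1000 = 106.1 kN → 0.75 × 106.1 = 79.6 kN.
Bearing: edge l_c = 18, r_n = 136.1 kN; interior l_c = 21, r_n = 158.8 kN; R_n = 136.1 + 1·158.8 = 294.8 kN → 221 kN.
Block shear: A_gv = 840, A_nv = 504, A_nt = 168 mm²; R_n = min(0.6F_uA_nv, 0.6F_yA_gv) + U_bs·F_u·A_nt = 211.7 kN → 159 kN.
Bolt shear governs: 79.6 kN.

79.6 kN (bolt shear governs)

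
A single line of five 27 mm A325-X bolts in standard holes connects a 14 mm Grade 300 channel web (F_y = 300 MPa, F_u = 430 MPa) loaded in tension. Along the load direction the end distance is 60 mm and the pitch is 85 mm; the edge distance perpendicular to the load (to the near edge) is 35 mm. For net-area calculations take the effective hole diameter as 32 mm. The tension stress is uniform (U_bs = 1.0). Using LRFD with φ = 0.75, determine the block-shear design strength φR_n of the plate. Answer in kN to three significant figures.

779 kN

Shear plane L_v = 60 + 4·85 = 400 mm; A_gv = 400 × 14 = 5600 mm².
A_nv = (400 − 4.5·32) × 14 = 3584 mm².
A_nt = (35 − 0.5·32) × 14 = 266 mm².
0.6 F_u A_nv = 924.7 kN; 0.6 F_y A_gv = 1008 kN → shear rupture governs the shear term.
R_n = 924.7 + 1.0 × 430 × 266 / 1000 = 1039 kN.
Design strength φR_n = 0.75 × 1039 = 779 kN.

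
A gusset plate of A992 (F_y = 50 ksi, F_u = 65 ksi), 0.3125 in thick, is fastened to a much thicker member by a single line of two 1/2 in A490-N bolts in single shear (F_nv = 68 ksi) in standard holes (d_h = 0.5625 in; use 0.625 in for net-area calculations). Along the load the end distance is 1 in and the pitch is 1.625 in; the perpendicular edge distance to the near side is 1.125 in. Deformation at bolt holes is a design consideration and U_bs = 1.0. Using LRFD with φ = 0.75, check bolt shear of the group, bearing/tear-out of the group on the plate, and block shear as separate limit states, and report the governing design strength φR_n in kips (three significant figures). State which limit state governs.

20 kips (bolt shear governs)

Bolt shear: A_b = π·0.5²/4 = 0.1963 in²; R_n = 68 × 0.1963 × 2 × 1 = 26.7 kips → 0.75 × 26.7 = 20 kips.
Bearing: edge l_c = 0.7188, r_n = 17.52 kips; interior l_c = 1.062, r_n = 24.38 kips; R_n = 17.52 + 1·24.38 = 41.89 kips → 31.4 kips.
Block shear: A_gv = 0.8203, A_nv = 0.5273, A_nt = 0.2539 in²; R_n = min(0.6F_uA_nv, 0.6F_yA_gv) + U_bs·F_u·A_nt = 37.07 kips → 27.8 kips.
Bolt shear governs: 20 kips.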